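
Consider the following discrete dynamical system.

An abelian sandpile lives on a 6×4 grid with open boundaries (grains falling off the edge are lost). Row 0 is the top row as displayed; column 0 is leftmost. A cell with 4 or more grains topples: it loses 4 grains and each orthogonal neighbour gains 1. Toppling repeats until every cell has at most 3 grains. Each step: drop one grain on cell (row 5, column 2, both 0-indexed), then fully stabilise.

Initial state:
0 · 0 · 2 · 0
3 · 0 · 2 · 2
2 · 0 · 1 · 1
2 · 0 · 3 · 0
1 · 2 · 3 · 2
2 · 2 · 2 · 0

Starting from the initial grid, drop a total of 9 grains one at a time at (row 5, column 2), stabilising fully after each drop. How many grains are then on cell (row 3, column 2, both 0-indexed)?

k=0  0 · 0 · 2 · 0
3 · 0 · 2 · 2
2 · 0 · 1 · 1
2 · 0 · 3 · 0
1 · 2 · 3 · 2
2 · 2 · 2 · 0
k=1  0 · 0 · 2 · 0
3 · 0 · 2 · 2
2 · 0 · 1 · 1
2 · 0 · 3 · 0
1 · 2 · 3 · 2
2 · 2 · 3 · 0
k=2  0 · 0 · 2 · 0
3 · 0 · 2 · 2
2 · 0 · 2 · 1
2 · 1 · 0 · 1
1 · 3 · 1 · 3
2 · 3 · 1 · 1
k=3  0 · 0 · 2 · 0
3 · 0 · 2 · 2
2 · 0 · 2 · 1
2 · 1 · 0 · 1
1 · 3 · 1 · 3
2 · 3 · 2 · 1
k=4  0 · 0 · 2 · 0
3 · 0 · 2 · 2
2 · 0 · 2 · 1
2 · 1 · 0 · 1
1 · 3 · 1 · 3
2 · 3 · 3 · 1
k=5  0 · 0 · 2 · 0
3 · 0 · 2 · 2
2 · 0 · 2 · 1
2 · 2 · 0 · 1
2 · 0 · 3 · 3
3 · 1 · 1 · 2
k=6  0 · 0 · 2 · 0
3 · 0 · 2 · 2
2 · 0 · 2 · 1
2 · 2 · 0 · 1
2 · 0 · 3 · 3
3 · 1 · 2 · 2
k=7  0 · 0 · 2 · 0
3 · 0 · 2 · 2
2 · 0 · 2 · 1
2 · 2 · 0 · 1
2 · 0 · 3 · 3
3 · 1 · 3 · 2
k=8  0 · 0 · 2 · 0
3 · 0 · 2 · 2
2 · 0 · 2 · 1
2 · 2 · 1 · 2
2 · 1 · 1 · 1
3 · 2 · 2 · 0
k=9  0 · 0 · 2 · 0
3 · 0 · 2 · 2
2 · 0 · 2 · 1
2 · 2 · 1 · 2
2 · 1 · 1 · 1
3 · 2 · 3 · 0

1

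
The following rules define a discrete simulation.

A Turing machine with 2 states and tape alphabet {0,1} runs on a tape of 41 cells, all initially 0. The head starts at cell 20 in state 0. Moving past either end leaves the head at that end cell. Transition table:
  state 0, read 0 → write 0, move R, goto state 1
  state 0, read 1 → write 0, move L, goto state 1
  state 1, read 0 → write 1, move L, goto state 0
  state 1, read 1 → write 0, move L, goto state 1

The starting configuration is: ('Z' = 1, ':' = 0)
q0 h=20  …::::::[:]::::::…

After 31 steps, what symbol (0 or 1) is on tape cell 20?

step 0: q0 h=20  …::::::[:]::::::…
step 1: q1 h=21  …::::::[:]::::::…
step 2: q0 h=20  …::::::[:]Z:::::…
step 3: q1 h=21  …::::::[Z]::::::…
step 4: q1 h=20  …::::::[:]::::::…
step 5: q0 h=19  …::::::[:]Z:::::…
step 6: q1 h=20  …::::::[Z]::::::…
step 7: q1 h=19  …::::::[:]::::::…
step 8: q0 h=18  …::::::[:]Z:::::…
step 9: q1 h=19  …::::::[Z]::::::…
step 10: q1 h=18  …::::::[:]::::::…
step 11: q0 h=17  …::::::[:]Z:::::…
step 12: q1 h=18  …::::::[Z]::::::…
step 13: q1 h=17  …::::::[:]::::::…
step 14: q0 h=16  …::::::[:]Z:::::…
step 15: q1 h=17  …::::::[Z]::::::…
step 16: q1 h=16  …::::::[:]::::::…
step 17: q0 h=15  …::::::[:]Z:::::…
step 18: q1 h=16  …::::::[Z]::::::…
step 19: q1 h=15  …::::::[:]::::::…
step 20: q0 h=14  …::::::[:]Z:::::…
step 21: q1 h=15  …::::::[Z]::::::…
step 22: q1 h=14  …::::::[:]::::::…
step 23: q0 h=13  …::::::[:]Z:::::…
step 24: q1 h=14  …::::::[Z]::::::…
step 25: q1 h=13  …::::::[:]::::::…
step 26: q0 h=12  …::::::[:]Z:::::…
step 27: q1 h=13  …::::::[Z]::::::…
step 28: q1 h=12  …::::::[:]::::::…
step 29: q0 h=11  …::::::[:]Z:::::…
step 30: q1 h=12  …::::::[Z]::::::…
step 31: q1 h=11  …::::::[:]::::::…

0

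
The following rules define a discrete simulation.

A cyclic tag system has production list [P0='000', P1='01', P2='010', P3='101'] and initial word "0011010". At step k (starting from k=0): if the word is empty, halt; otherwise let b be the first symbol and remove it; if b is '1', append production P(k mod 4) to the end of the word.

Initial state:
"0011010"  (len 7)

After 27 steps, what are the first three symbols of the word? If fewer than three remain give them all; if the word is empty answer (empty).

gen 0: "0011010"  (len 7)
gen 1: "011010"  (len 6)
gen 2: "11010"  (len 5)
gen 3: "1010010"  (len 7)
gen 4: "010010101"  (len 9)
gen 5: "10010101"  (len 8)
gen 6: "001010101"  (len 9)
gen 7: "01010101"  (len 8)
gen 8: "1010101"  (len 7)
gen 9: "010101000"  (len 9)
gen 10: "10101000"  (len 8)
gen 11: "0101000010"  (len 10)
gen 12: "101000010"  (len 9)
gen 13: "01000010000"  (len 11)
gen 14: "1000010000"  (len 10)
gen 15: "000010000010"  (len 12)
gen 16: "00010000010"  (len 11)
gen 17: "0010000010"  (len 10)
gen 18: "010000010"  (len 9)
gen 19: "10000010"  (len 8)
gen 20: "0000010101"  (len 10)
gen 21: "000010101"  (len 9)
gen 22: "00010101"  (len 8)
gen 23: "0010101"  (len 7)
gen 24: "010101"  (len 6)
gen 25: "10101"  (len 5)
gen 26: "010101"  (len 6)
gen 27: "10101"  (len 5)

101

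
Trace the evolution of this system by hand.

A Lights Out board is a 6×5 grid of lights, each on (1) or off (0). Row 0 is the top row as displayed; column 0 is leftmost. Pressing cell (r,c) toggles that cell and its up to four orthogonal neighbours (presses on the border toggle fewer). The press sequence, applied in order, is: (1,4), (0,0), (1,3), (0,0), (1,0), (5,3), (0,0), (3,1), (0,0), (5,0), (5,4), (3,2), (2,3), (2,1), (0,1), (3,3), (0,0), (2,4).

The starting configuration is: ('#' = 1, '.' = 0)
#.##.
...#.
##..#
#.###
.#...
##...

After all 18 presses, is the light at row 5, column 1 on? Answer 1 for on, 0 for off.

t=0: #.##.
...#.
##..#
#.###
.#...
##...
t=1: #.###
....#
##...
#.###
.#...
##...
t=2: .####
#...#
##...
#.###
.#...
##...
t=3: .##.#
#.##.
##.#.
#.###
.#...
##...
t=4: #.#.#
..##.
##.#.
#.###
.#...
##...
t=5: ..#.#
####.
.#.#.
#.###
.#...
##...
t=6: ..#.#
####.
.#.#.
#.###
.#.#.
#####
t=7: ###.#
.###.
.#.#.
#.###
.#.#.
#####
t=8: ###.#
.###.
...#.
.#.##
...#.
#####
t=9: ..#.#
####.
...#.
.#.##
...#.
#####
t=10: ..#.#
####.
...#.
.#.##
#..#.
..###
t=11: ..#.#
####.
...#.
.#.##
#..##
..#..
t=12: ..#.#
####.
..##.
..#.#
#.###
..#..
t=13: ..#.#
###..
....#
..###
#.###
..#..
t=14: ..#.#
#.#..
###.#
.####
#.###
..#..
t=15: ##..#
###..
###.#
.####
#.###
..#..
t=16: ##..#
###..
#####
.#...
#.#.#
..#..
t=17: ....#
.##..
#####
.#...
#.#.#
..#..
t=18: ....#
.##.#
###..
.#..#
#.#.#
..#..

0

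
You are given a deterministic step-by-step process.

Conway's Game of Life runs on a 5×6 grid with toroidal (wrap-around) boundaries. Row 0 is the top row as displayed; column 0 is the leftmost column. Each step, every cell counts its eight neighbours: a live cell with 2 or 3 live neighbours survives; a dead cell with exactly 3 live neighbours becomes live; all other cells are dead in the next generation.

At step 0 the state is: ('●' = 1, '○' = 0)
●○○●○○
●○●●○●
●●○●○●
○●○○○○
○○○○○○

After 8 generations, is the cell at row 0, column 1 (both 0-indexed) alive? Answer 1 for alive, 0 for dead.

t=0: ●○○●○○
●○●●○●
●●○●○●
○●○○○○
○○○○○○
t=1: ●●●●●●
○○○●○○
○○○●○●
○●●○○○
○○○○○○
t=2: ●●●●●●
○●○○○○
○○○●●○
○○●○○○
○○○○●●
t=3: ○●●●○○
○●○○○○
○○●●○○
○○○○○●
○○○○○○
t=4: ○●●○○○
○●○○○○
○○●○○○
○○○○○○
○○●○○○
t=5: ○●●○○○
○●○○○○
○○○○○○
○○○○○○
○●●○○○
t=6: ●○○○○○
○●●○○○
○○○○○○
○○○○○○
○●●○○○
t=7: ●○○○○○
○●○○○○
○○○○○○
○○○○○○
○●○○○○
t=8: ●●○○○○
○○○○○○
○○○○○○
○○○○○○
○○○○○○

1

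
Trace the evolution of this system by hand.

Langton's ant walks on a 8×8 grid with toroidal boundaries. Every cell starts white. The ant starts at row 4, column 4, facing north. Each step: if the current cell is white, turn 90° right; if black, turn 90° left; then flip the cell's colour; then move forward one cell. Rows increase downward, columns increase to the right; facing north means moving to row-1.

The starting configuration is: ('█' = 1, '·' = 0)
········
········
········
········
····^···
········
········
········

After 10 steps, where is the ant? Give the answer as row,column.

5,3

[0] ········
········
········
········
····^···
········
········
········
[1] ········
········
········
········
····█>··
········
········
········
[2] ········
········
········
········
····██··
·····v··
········
········
[3] ········
········
········
········
····██··
····<█··
········
········
[4] ········
········
········
········
····^█··
····██··
········
········
[5] ········
········
········
········
···<·█··
····██··
········
········
[6] ········
········
········
···^····
···█·█··
····██··
········
········
[7] ········
········
········
···█>···
···█·█··
····██··
········
········
[8] ········
········
········
···██···
···█v█··
····██··
········
········
[9] ········
········
········
···██···
···<██··
····██··
········
········
[10] ········
········
········
···██···
····██··
···v██··
········
········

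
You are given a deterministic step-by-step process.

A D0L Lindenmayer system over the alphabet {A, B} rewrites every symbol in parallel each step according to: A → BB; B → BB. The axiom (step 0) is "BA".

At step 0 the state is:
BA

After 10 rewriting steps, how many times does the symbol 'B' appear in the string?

t=0: BA
t=1: BBBB
t=2: BBBBBBBB
t=3: BBBBBBBBBBBBBBBB
t=4: BBBBBBBBBBBBBBBBBBBBBBBBBBBBBBBB
t=5: BBBBBBBBBBBBBBBBBBBBBBBBBBBBBBBBBBBBBBBBBBBBBBBBBBBBBBBBBBBBBBBB
t=6: BBBBBBBBBBBBBBBBBBBBBBBBBBBBBBBBBBBBBBBBBBBBBBBBBBBBBBBBBB…BBBBBBBBBBBBBBBBBBBBBBBBBBBBBBBBBBBBBBBBBBBBBBBBBBBBBBBBBB  (len 128)
t=7: BBBBBBBBBBBBBBBBBBBBBBBBBBBBBBBBBBBBBBBBBBBBBBBBBBBBBBBBBB…BBBBBBBBBBBBBBBBBBBBBBBBBBBBBBBBBBBBBBBBBBBBBBBBBBBBBBBBBB  (len 256)
t=8: BBBBBBBBBBBBBBBBBBBBBBBBBBBBBBBBBBBBBBBBBBBBBBBBBBBBBBBBBB…BBBBBBBBBBBBBBBBBBBBBBBBBBBBBBBBBBBBBBBBBBBBBBBBBBBBBBBBBB  (len 512)
t=9: BBBBBBBBBBBBBBBBBBBBBBBBBBBBBBBBBBBBBBBBBBBBBBBBBBBBBBBBBB…BBBBBBBBBBBBBBBBBBBBBBBBBBBBBBBBBBBBBBBBBBBBBBBBBBBBBBBBBB  (len 1024)
t=10: BBBBBBBBBBBBBBBBBBBBBBBBBBBBBBBBBBBBBBBBBBBBBBBBBBBBBBBBBB…BBBBBBBBBBBBBBBBBBBBBBBBBBBBBBBBBBBBBBBBBBBBBBBBBBBBBBBBBB  (len 2048)

2048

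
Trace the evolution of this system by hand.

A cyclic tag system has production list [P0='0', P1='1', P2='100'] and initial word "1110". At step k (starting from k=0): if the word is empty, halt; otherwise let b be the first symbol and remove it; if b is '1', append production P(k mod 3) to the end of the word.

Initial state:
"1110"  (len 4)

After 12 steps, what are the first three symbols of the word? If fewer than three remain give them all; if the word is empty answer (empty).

k=0  "1110"  (len 4)
k=1  "1100"  (len 4)
k=2  "1001"  (len 4)
k=3  "001100"  (len 6)
k=4  "01100"  (len 5)
k=5  "1100"  (len 4)
k=6  "100100"  (len 6)
k=7  "001000"  (len 6)
k=8  "01000"  (len 5)
k=9  "1000"  (len 4)
k=10  "0000"  (len 4)
k=11  "000"  (len 3)
k=12  "00"  (len 2)

00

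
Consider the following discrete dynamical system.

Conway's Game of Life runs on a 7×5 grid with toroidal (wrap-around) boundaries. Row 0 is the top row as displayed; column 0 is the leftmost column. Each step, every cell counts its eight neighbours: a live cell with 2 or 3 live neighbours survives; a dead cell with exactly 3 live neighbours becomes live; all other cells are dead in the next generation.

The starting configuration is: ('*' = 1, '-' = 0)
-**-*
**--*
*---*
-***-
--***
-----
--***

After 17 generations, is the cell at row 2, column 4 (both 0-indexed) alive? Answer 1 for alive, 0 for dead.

gen 0: -**-*
**--*
*---*
-***-
--***
-----
--***
gen 1: -----
--*--
-----
-*---
-*--*
-----
***-*
gen 2: *-**-
-----
-----
*----
*----
--***
**---
gen 3: *-*-*
-----
-----
-----
**-*-
--***
*----
gen 4: **--*
-----
-----
-----
**-*-
--**-
*-*--
gen 5: **--*
*----
-----
-----
-*-**
*--*-
*-*--
gen 6: ----*
**--*
-----
-----
*-***
*--*-
--**-
gen 7: -**-*
*---*
*----
---**
****-
*----
--**-
gen 8: -**-*
---**
*--*-
---*-
****-
*----
*-***
gen 9: -*---
-*---
--**-
*--*-
****-
-----
--*--
gen 10: -**--
-*---
-****
*----
****-
---*-
-----
gen 11: -**--
-----
-****
-----
****-
-*-**
--*--
gen 12: -**--
*----
--**-
-----
**-*-
----*
*----
gen 13: **---
---*-
-----
-*-**
*---*
-*--*
**---
gen 14: ***-*
-----
--***
---**
-**--
-*--*
--*-*
gen 15: ***-*
-----
--*-*
**--*
-**-*
-*---
--*-*
gen 16: ***-*
--*-*
-*-**
----*
--***
-*---
--*-*
gen 17: --*-*
-----
--*-*
-----
*-***
**--*
--*-*

1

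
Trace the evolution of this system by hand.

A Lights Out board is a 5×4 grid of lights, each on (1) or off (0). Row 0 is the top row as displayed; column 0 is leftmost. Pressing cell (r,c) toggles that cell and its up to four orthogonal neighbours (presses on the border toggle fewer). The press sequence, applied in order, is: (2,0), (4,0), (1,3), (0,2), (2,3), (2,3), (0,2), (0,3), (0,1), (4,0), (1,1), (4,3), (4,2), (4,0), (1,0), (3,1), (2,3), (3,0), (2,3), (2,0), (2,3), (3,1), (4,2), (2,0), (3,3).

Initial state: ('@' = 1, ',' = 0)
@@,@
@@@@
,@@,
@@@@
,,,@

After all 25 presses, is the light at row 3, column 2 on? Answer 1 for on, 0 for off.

0

gen 0: @@,@
@@@@
,@@,
@@@@
,,,@
gen 1: @@,@
,@@@
@,@,
,@@@
,,,@
gen 2: @@,@
,@@@
@,@,
@@@@
@@,@
gen 3: @@,,
,@,,
@,@@
@@@@
@@,@
gen 4: @,@@
,@@,
@,@@
@@@@
@@,@
gen 5: @,@@
,@@@
@,,,
@@@,
@@,@
gen 6: @,@@
,@@,
@,@@
@@@@
@@,@
gen 7: @@,,
,@,,
@,@@
@@@@
@@,@
gen 8: @@@@
,@,@
@,@@
@@@@
@@,@
gen 9: ,,,@
,,,@
@,@@
@@@@
@@,@
gen 10: ,,,@
,,,@
@,@@
,@@@
,,,@
gen 11: ,@,@
@@@@
@@@@
,@@@
,,,@
gen 12: ,@,@
@@@@
@@@@
,@@,
,,@,
gen 13: ,@,@
@@@@
@@@@
,@,,
,@,@
gen 14: ,@,@
@@@@
@@@@
@@,,
@,,@
gen 15: @@,@
,,@@
,@@@
@@,,
@,,@
gen 16: @@,@
,,@@
,,@@
,,@,
@@,@
gen 17: @@,@
,,@,
,,,,
,,@@
@@,@
gen 18: @@,@
,,@,
@,,,
@@@@
,@,@
gen 19: @@,@
,,@@
@,@@
@@@,
,@,@
gen 20: @@,@
@,@@
,@@@
,@@,
,@,@
gen 21: @@,@
@,@,
,@,,
,@@@
,@,@
gen 22: @@,@
@,@,
,,,,
@,,@
,,,@
gen 23: @@,@
@,@,
,,,,
@,@@
,@@,
gen 24: @@,@
,,@,
@@,,
,,@@
,@@,
gen 25: @@,@
,,@,
@@,@
,,,,
,@@@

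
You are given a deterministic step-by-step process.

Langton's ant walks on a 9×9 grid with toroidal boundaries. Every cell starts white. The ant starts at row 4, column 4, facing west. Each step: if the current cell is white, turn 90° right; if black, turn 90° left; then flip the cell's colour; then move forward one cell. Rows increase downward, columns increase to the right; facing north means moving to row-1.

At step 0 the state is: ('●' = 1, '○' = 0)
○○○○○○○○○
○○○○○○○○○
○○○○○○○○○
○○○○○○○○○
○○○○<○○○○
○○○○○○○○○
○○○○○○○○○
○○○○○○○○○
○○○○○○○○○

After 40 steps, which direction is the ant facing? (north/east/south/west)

west

t=0: ○○○○○○○○○
○○○○○○○○○
○○○○○○○○○
○○○○○○○○○
○○○○<○○○○
○○○○○○○○○
○○○○○○○○○
○○○○○○○○○
○○○○○○○○○
t=1: ○○○○○○○○○
○○○○○○○○○
○○○○○○○○○
○○○○^○○○○
○○○○●○○○○
○○○○○○○○○
○○○○○○○○○
○○○○○○○○○
○○○○○○○○○
t=2: ○○○○○○○○○
○○○○○○○○○
○○○○○○○○○
○○○○●>○○○
○○○○●○○○○
○○○○○○○○○
○○○○○○○○○
○○○○○○○○○
○○○○○○○○○
t=3: ○○○○○○○○○
○○○○○○○○○
○○○○○○○○○
○○○○●●○○○
○○○○●v○○○
○○○○○○○○○
○○○○○○○○○
○○○○○○○○○
○○○○○○○○○
t=4: ○○○○○○○○○
○○○○○○○○○
○○○○○○○○○
○○○○●●○○○
○○○○<●○○○
○○○○○○○○○
○○○○○○○○○
○○○○○○○○○
○○○○○○○○○
t=5: ○○○○○○○○○
○○○○○○○○○
○○○○○○○○○
○○○○●●○○○
○○○○○●○○○
○○○○v○○○○
○○○○○○○○○
○○○○○○○○○
○○○○○○○○○
t=6: ○○○○○○○○○
○○○○○○○○○
○○○○○○○○○
○○○○●●○○○
○○○○○●○○○
○○○<●○○○○
○○○○○○○○○
○○○○○○○○○
○○○○○○○○○
t=7: ○○○○○○○○○
○○○○○○○○○
○○○○○○○○○
○○○○●●○○○
○○○^○●○○○
○○○●●○○○○
○○○○○○○○○
○○○○○○○○○
○○○○○○○○○
t=8: ○○○○○○○○○
○○○○○○○○○
○○○○○○○○○
○○○○●●○○○
○○○●>●○○○
○○○●●○○○○
○○○○○○○○○
○○○○○○○○○
○○○○○○○○○
t=9: ○○○○○○○○○
○○○○○○○○○
○○○○○○○○○
○○○○●●○○○
○○○●●●○○○
○○○●v○○○○
○○○○○○○○○
○○○○○○○○○
○○○○○○○○○
t=10: ○○○○○○○○○
○○○○○○○○○
○○○○○○○○○
○○○○●●○○○
○○○●●●○○○
○○○●○>○○○
○○○○○○○○○
○○○○○○○○○
○○○○○○○○○
t=11: ○○○○○○○○○
○○○○○○○○○
○○○○○○○○○
○○○○●●○○○
○○○●●●○○○
○○○●○●○○○
○○○○○v○○○
○○○○○○○○○
○○○○○○○○○
t=12: ○○○○○○○○○
○○○○○○○○○
○○○○○○○○○
○○○○●●○○○
○○○●●●○○○
○○○●○●○○○
○○○○<●○○○
○○○○○○○○○
○○○○○○○○○
t=13: ○○○○○○○○○
○○○○○○○○○
○○○○○○○○○
○○○○●●○○○
○○○●●●○○○
○○○●^●○○○
○○○○●●○○○
○○○○○○○○○
○○○○○○○○○
t=14: ○○○○○○○○○
○○○○○○○○○
○○○○○○○○○
○○○○●●○○○
○○○●●●○○○
○○○●●>○○○
○○○○●●○○○
○○○○○○○○○
○○○○○○○○○
t=15: ○○○○○○○○○
○○○○○○○○○
○○○○○○○○○
○○○○●●○○○
○○○●●^○○○
○○○●●○○○○
○○○○●●○○○
○○○○○○○○○
○○○○○○○○○
t=16: ○○○○○○○○○
○○○○○○○○○
○○○○○○○○○
○○○○●●○○○
○○○●<○○○○
○○○●●○○○○
○○○○●●○○○
○○○○○○○○○
○○○○○○○○○
t=17: ○○○○○○○○○
○○○○○○○○○
○○○○○○○○○
○○○○●●○○○
○○○●○○○○○
○○○●v○○○○
○○○○●●○○○
○○○○○○○○○
○○○○○○○○○
t=18: ○○○○○○○○○
○○○○○○○○○
○○○○○○○○○
○○○○●●○○○
○○○●○○○○○
○○○●○>○○○
○○○○●●○○○
○○○○○○○○○
○○○○○○○○○
t=19: ○○○○○○○○○
○○○○○○○○○
○○○○○○○○○
○○○○●●○○○
○○○●○○○○○
○○○●○●○○○
○○○○●v○○○
○○○○○○○○○
○○○○○○○○○
t=20: ○○○○○○○○○
○○○○○○○○○
○○○○○○○○○
○○○○●●○○○
○○○●○○○○○
○○○●○●○○○
○○○○●○>○○
○○○○○○○○○
○○○○○○○○○
t=21: ○○○○○○○○○
○○○○○○○○○
○○○○○○○○○
○○○○●●○○○
○○○●○○○○○
○○○●○●○○○
○○○○●○●○○
○○○○○○v○○
○○○○○○○○○
t=22: ○○○○○○○○○
○○○○○○○○○
○○○○○○○○○
○○○○●●○○○
○○○●○○○○○
○○○●○●○○○
○○○○●○●○○
○○○○○<●○○
○○○○○○○○○
t=23: ○○○○○○○○○
○○○○○○○○○
○○○○○○○○○
○○○○●●○○○
○○○●○○○○○
○○○●○●○○○
○○○○●^●○○
○○○○○●●○○
○○○○○○○○○
t=24: ○○○○○○○○○
○○○○○○○○○
○○○○○○○○○
○○○○●●○○○
○○○●○○○○○
○○○●○●○○○
○○○○●●>○○
○○○○○●●○○
○○○○○○○○○
t=25: ○○○○○○○○○
○○○○○○○○○
○○○○○○○○○
○○○○●●○○○
○○○●○○○○○
○○○●○●^○○
○○○○●●○○○
○○○○○●●○○
○○○○○○○○○
t=26: ○○○○○○○○○
○○○○○○○○○
○○○○○○○○○
○○○○●●○○○
○○○●○○○○○
○○○●○●●>○
○○○○●●○○○
○○○○○●●○○
○○○○○○○○○
t=27: ○○○○○○○○○
○○○○○○○○○
○○○○○○○○○
○○○○●●○○○
○○○●○○○○○
○○○●○●●●○
○○○○●●○v○
○○○○○●●○○
○○○○○○○○○
t=28: ○○○○○○○○○
○○○○○○○○○
○○○○○○○○○
○○○○●●○○○
○○○●○○○○○
○○○●○●●●○
○○○○●●<●○
○○○○○●●○○
○○○○○○○○○
t=29: ○○○○○○○○○
○○○○○○○○○
○○○○○○○○○
○○○○●●○○○
○○○●○○○○○
○○○●○●^●○
○○○○●●●●○
○○○○○●●○○
○○○○○○○○○
t=30: ○○○○○○○○○
○○○○○○○○○
○○○○○○○○○
○○○○●●○○○
○○○●○○○○○
○○○●○<○●○
○○○○●●●●○
○○○○○●●○○
○○○○○○○○○
t=31: ○○○○○○○○○
○○○○○○○○○
○○○○○○○○○
○○○○●●○○○
○○○●○○○○○
○○○●○○○●○
○○○○●v●●○
○○○○○●●○○
○○○○○○○○○
t=32: ○○○○○○○○○
○○○○○○○○○
○○○○○○○○○
○○○○●●○○○
○○○●○○○○○
○○○●○○○●○
○○○○●○>●○
○○○○○●●○○
○○○○○○○○○
t=33: ○○○○○○○○○
○○○○○○○○○
○○○○○○○○○
○○○○●●○○○
○○○●○○○○○
○○○●○○^●○
○○○○●○○●○
○○○○○●●○○
○○○○○○○○○
t=34: ○○○○○○○○○
○○○○○○○○○
○○○○○○○○○
○○○○●●○○○
○○○●○○○○○
○○○●○○●>○
○○○○●○○●○
○○○○○●●○○
○○○○○○○○○
t=35: ○○○○○○○○○
○○○○○○○○○
○○○○○○○○○
○○○○●●○○○
○○○●○○○^○
○○○●○○●○○
○○○○●○○●○
○○○○○●●○○
○○○○○○○○○
t=36: ○○○○○○○○○
○○○○○○○○○
○○○○○○○○○
○○○○●●○○○
○○○●○○○●>
○○○●○○●○○
○○○○●○○●○
○○○○○●●○○
○○○○○○○○○
t=37: ○○○○○○○○○
○○○○○○○○○
○○○○○○○○○
○○○○●●○○○
○○○●○○○●●
○○○●○○●○v
○○○○●○○●○
○○○○○●●○○
○○○○○○○○○
t=38: ○○○○○○○○○
○○○○○○○○○
○○○○○○○○○
○○○○●●○○○
○○○●○○○●●
○○○●○○●<●
○○○○●○○●○
○○○○○●●○○
○○○○○○○○○
t=39: ○○○○○○○○○
○○○○○○○○○
○○○○○○○○○
○○○○●●○○○
○○○●○○○^●
○○○●○○●●●
○○○○●○○●○
○○○○○●●○○
○○○○○○○○○
t=40: ○○○○○○○○○
○○○○○○○○○
○○○○○○○○○
○○○○●●○○○
○○○●○○<○●
○○○●○○●●●
○○○○●○○●○
○○○○○●●○○
○○○○○○○○○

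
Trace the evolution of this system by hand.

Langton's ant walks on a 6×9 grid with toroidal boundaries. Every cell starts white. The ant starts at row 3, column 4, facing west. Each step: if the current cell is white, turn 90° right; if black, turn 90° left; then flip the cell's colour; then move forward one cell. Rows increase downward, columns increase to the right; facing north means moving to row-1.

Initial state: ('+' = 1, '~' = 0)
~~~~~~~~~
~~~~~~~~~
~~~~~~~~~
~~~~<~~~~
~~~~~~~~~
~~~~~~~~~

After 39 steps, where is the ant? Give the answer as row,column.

step 0: ~~~~~~~~~
~~~~~~~~~
~~~~~~~~~
~~~~<~~~~
~~~~~~~~~
~~~~~~~~~
step 1: ~~~~~~~~~
~~~~~~~~~
~~~~^~~~~
~~~~+~~~~
~~~~~~~~~
~~~~~~~~~
step 2: ~~~~~~~~~
~~~~~~~~~
~~~~+>~~~
~~~~+~~~~
~~~~~~~~~
~~~~~~~~~
step 3: ~~~~~~~~~
~~~~~~~~~
~~~~++~~~
~~~~+v~~~
~~~~~~~~~
~~~~~~~~~
step 4: ~~~~~~~~~
~~~~~~~~~
~~~~++~~~
~~~~<+~~~
~~~~~~~~~
~~~~~~~~~
step 5: ~~~~~~~~~
~~~~~~~~~
~~~~++~~~
~~~~~+~~~
~~~~v~~~~
~~~~~~~~~
step 6: ~~~~~~~~~
~~~~~~~~~
~~~~++~~~
~~~~~+~~~
~~~<+~~~~
~~~~~~~~~
step 7: ~~~~~~~~~
~~~~~~~~~
~~~~++~~~
~~~^~+~~~
~~~++~~~~
~~~~~~~~~
step 8: ~~~~~~~~~
~~~~~~~~~
~~~~++~~~
~~~+>+~~~
~~~++~~~~
~~~~~~~~~
step 9: ~~~~~~~~~
~~~~~~~~~
~~~~++~~~
~~~+++~~~
~~~+v~~~~
~~~~~~~~~
step 10: ~~~~~~~~~
~~~~~~~~~
~~~~++~~~
~~~+++~~~
~~~+~>~~~
~~~~~~~~~
step 11: ~~~~~~~~~
~~~~~~~~~
~~~~++~~~
~~~+++~~~
~~~+~+~~~
~~~~~v~~~
step 12: ~~~~~~~~~
~~~~~~~~~
~~~~++~~~
~~~+++~~~
~~~+~+~~~
~~~~<+~~~
step 13: ~~~~~~~~~
~~~~~~~~~
~~~~++~~~
~~~+++~~~
~~~+^+~~~
~~~~++~~~
step 14: ~~~~~~~~~
~~~~~~~~~
~~~~++~~~
~~~+++~~~
~~~++>~~~
~~~~++~~~
step 15: ~~~~~~~~~
~~~~~~~~~
~~~~++~~~
~~~++^~~~
~~~++~~~~
~~~~++~~~
step 16: ~~~~~~~~~
~~~~~~~~~
~~~~++~~~
~~~+<~~~~
~~~++~~~~
~~~~++~~~
step 17: ~~~~~~~~~
~~~~~~~~~
~~~~++~~~
~~~+~~~~~
~~~+v~~~~
~~~~++~~~
step 18: ~~~~~~~~~
~~~~~~~~~
~~~~++~~~
~~~+~~~~~
~~~+~>~~~
~~~~++~~~
step 19: ~~~~~~~~~
~~~~~~~~~
~~~~++~~~
~~~+~~~~~
~~~+~+~~~
~~~~+v~~~
step 20: ~~~~~~~~~
~~~~~~~~~
~~~~++~~~
~~~+~~~~~
~~~+~+~~~
~~~~+~>~~
step 21: ~~~~~~v~~
~~~~~~~~~
~~~~++~~~
~~~+~~~~~
~~~+~+~~~
~~~~+~+~~
step 22: ~~~~~<+~~
~~~~~~~~~
~~~~++~~~
~~~+~~~~~
~~~+~+~~~
~~~~+~+~~
step 23: ~~~~~++~~
~~~~~~~~~
~~~~++~~~
~~~+~~~~~
~~~+~+~~~
~~~~+^+~~
step 24: ~~~~~++~~
~~~~~~~~~
~~~~++~~~
~~~+~~~~~
~~~+~+~~~
~~~~++>~~
step 25: ~~~~~++~~
~~~~~~~~~
~~~~++~~~
~~~+~~~~~
~~~+~+^~~
~~~~++~~~
step 26: ~~~~~++~~
~~~~~~~~~
~~~~++~~~
~~~+~~~~~
~~~+~++>~
~~~~++~~~
step 27: ~~~~~++~~
~~~~~~~~~
~~~~++~~~
~~~+~~~~~
~~~+~+++~
~~~~++~v~
step 28: ~~~~~++~~
~~~~~~~~~
~~~~++~~~
~~~+~~~~~
~~~+~+++~
~~~~++<+~
step 29: ~~~~~++~~
~~~~~~~~~
~~~~++~~~
~~~+~~~~~
~~~+~+^+~
~~~~++++~
step 30: ~~~~~++~~
~~~~~~~~~
~~~~++~~~
~~~+~~~~~
~~~+~<~+~
~~~~++++~
step 31: ~~~~~++~~
~~~~~~~~~
~~~~++~~~
~~~+~~~~~
~~~+~~~+~
~~~~+v++~
step 32: ~~~~~++~~
~~~~~~~~~
~~~~++~~~
~~~+~~~~~
~~~+~~~+~
~~~~+~>+~
step 33: ~~~~~++~~
~~~~~~~~~
~~~~++~~~
~~~+~~~~~
~~~+~~^+~
~~~~+~~+~
step 34: ~~~~~++~~
~~~~~~~~~
~~~~++~~~
~~~+~~~~~
~~~+~~+>~
~~~~+~~+~
step 35: ~~~~~++~~
~~~~~~~~~
~~~~++~~~
~~~+~~~^~
~~~+~~+~~
~~~~+~~+~
step 36: ~~~~~++~~
~~~~~~~~~
~~~~++~~~
~~~+~~~+>
~~~+~~+~~
~~~~+~~+~
step 37: ~~~~~++~~
~~~~~~~~~
~~~~++~~~
~~~+~~~++
~~~+~~+~v
~~~~+~~+~
step 38: ~~~~~++~~
~~~~~~~~~
~~~~++~~~
~~~+~~~++
~~~+~~+<+
~~~~+~~+~
step 39: ~~~~~++~~
~~~~~~~~~
~~~~++~~~
~~~+~~~^+
~~~+~~+++
~~~~+~~+~

3,7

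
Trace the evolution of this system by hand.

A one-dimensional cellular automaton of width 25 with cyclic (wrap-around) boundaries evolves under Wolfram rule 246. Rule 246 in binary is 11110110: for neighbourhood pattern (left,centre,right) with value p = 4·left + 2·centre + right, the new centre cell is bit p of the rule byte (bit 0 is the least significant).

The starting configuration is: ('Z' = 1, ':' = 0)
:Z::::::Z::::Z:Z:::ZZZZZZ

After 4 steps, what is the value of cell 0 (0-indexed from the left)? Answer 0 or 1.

1

[0] :Z::::::Z::::Z:Z:::ZZZZZZ
[1] ZZZ::::ZZZ::ZZZZZ:Z:ZZZZZ
[2] ZZZZ::Z:ZZZZ:ZZZZZZZ:ZZZZ
[3] ZZZZZZZZ:ZZZZ:ZZZZZZZ:ZZZ
[4] ZZZZZZZZZ:ZZZZ:ZZZZZZZ:ZZ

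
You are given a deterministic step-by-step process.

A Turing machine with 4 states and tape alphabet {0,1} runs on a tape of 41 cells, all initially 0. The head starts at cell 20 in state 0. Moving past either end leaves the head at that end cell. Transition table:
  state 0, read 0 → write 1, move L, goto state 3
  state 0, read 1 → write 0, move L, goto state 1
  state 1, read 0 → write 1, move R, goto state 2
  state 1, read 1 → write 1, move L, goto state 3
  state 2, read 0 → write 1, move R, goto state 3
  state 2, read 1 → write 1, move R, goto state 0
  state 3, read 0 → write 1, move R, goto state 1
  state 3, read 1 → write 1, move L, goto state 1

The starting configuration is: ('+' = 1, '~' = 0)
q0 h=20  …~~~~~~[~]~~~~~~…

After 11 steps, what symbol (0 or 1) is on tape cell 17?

1

step 0: q0 h=20  …~~~~~~[~]~~~~~~…
step 1: q3 h=19  …~~~~~~[~]+~~~~~…
step 2: q1 h=20  …~~~~~+[+]~~~~~~…
step 3: q3 h=19  …~~~~~~[+]+~~~~~…
step 4: q1 h=18  …~~~~~~[~]++~~~~…
step 5: q2 h=19  …~~~~~+[+]+~~~~~…
step 6: q0 h=20  …~~~~++[+]~~~~~~…
step 7: q1 h=19  …~~~~~+[+]~~~~~~…
step 8: q3 h=18  …~~~~~~[+]+~~~~~…
step 9: q1 h=17  …~~~~~~[~]++~~~~…
step 10: q2 h=18  …~~~~~+[+]+~~~~~…
step 11: q0 h=19  …~~~~++[+]~~~~~~…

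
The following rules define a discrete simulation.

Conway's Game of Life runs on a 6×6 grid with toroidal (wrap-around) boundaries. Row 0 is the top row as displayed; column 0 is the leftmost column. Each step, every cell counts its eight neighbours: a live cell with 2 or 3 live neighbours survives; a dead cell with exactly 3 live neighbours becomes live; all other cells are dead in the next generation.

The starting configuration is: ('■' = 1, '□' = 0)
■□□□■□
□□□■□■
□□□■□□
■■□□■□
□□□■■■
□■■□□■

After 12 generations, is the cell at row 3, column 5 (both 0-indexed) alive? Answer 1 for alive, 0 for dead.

1

gen 0: ■□□□■□
□□□■□■
□□□■□□
■■□□■□
□□□■■■
□■■□□■
gen 1: ■■■■■□
□□□■□■
■□■■□■
■□■□□□
□□□■□□
□■■□□□
gen 2: ■□□□■■
□□□□□□
■□■■□■
■□■□■■
□□□■□□
■□□□■□
gen 3: ■□□□■□
□■□■□□
■□■■□□
■□■□□□
■■□■□□
■□□■■□
gen 4: ■■■□■□
■■□■■■
■□□■□□
■□□□□■
■□□■■□
■□■■■□
gen 5: □□□□□□
□□□□□□
□□■■□□
■■□■□□
■□■□□□
■□□□□□
gen 6: □□□□□□
□□□□□□
□■■■□□
■□□■□□
■□■□□■
□■□□□□
gen 7: □□□□□□
□□■□□□
□■■■□□
■□□■■■
■□■□□■
■■□□□□
gen 8: □■□□□□
□■■■□□
■■□□□■
□□□□□□
□□■■□□
■■□□□■
gen 9: □□□□□□
□□□□□□
■■□□□□
■■■□□□
■■■□□□
■■□□□□
gen 10: □□□□□□
□□□□□□
■□■□□□
□□□□□■
□□□□□■
■□■□□□
gen 11: □□□□□□
□□□□□□
□□□□□□
■□□□□■
■□□□□■
□□□□□□
gen 12: □□□□□□
□□□□□□
□□□□□□
■□□□□■
■□□□□■
□□□□□□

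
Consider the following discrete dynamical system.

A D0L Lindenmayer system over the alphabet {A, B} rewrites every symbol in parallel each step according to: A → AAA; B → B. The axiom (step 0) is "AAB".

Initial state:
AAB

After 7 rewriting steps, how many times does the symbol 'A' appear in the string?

step 0: AAB
step 1: AAAAAAB
step 2: AAAAAAAAAAAAAAAAAAB
step 3: AAAAAAAAAAAAAAAAAAAAAAAAAAAAAAAAAAAAAAAAAAAAAAAAAAAAAAB
step 4: AAAAAAAAAAAAAAAAAAAAAAAAAAAAAAAAAAAAAAAAAAAAAAAAAAAAAAAAAA…AAAAAAAAAAAAAAAAAAAAAAAAAAAAAAAAAAAAAAAAAAAAAAAAAAAAAAAAAB  (len 163)
step 5: AAAAAAAAAAAAAAAAAAAAAAAAAAAAAAAAAAAAAAAAAAAAAAAAAAAAAAAAAA…AAAAAAAAAAAAAAAAAAAAAAAAAAAAAAAAAAAAAAAAAAAAAAAAAAAAAAAAAB  (len 487)
step 6: AAAAAAAAAAAAAAAAAAAAAAAAAAAAAAAAAAAAAAAAAAAAAAAAAAAAAAAAAA…AAAAAAAAAAAAAAAAAAAAAAAAAAAAAAAAAAAAAAAAAAAAAAAAAAAAAAAAAB  (len 1459)
step 7: AAAAAAAAAAAAAAAAAAAAAAAAAAAAAAAAAAAAAAAAAAAAAAAAAAAAAAAAAA…AAAAAAAAAAAAAAAAAAAAAAAAAAAAAAAAAAAAAAAAAAAAAAAAAAAAAAAAAB  (len 4375)

4374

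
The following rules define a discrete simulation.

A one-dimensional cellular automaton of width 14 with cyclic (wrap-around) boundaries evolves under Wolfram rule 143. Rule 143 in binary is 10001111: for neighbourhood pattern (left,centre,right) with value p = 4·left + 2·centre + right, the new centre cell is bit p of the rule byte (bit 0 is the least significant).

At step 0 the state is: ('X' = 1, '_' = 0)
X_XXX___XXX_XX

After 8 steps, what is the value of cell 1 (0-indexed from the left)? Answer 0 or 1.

[0] X_XXX___XXX_XX
[1] __XX__XXXX__XX
[2] _XX__XXXX__XX_
[3] XX__XXXX__XX__
[4] X__XXXX__XX__X
[5] __XXXX__XX__XX
[6] _XXXX__XX__XX_
[7] XXXX__XX__XX__
[8] XXX__XX__XX__X

1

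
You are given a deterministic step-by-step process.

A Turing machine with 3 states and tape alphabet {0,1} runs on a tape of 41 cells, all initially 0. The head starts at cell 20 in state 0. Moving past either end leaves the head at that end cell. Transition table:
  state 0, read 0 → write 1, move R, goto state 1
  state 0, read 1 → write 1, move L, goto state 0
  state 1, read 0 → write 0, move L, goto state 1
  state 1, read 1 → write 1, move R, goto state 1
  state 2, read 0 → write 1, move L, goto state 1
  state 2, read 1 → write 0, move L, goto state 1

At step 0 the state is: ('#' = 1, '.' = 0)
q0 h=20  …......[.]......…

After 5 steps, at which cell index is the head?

21

k=0  q0 h=20  …......[.]......…
k=1  q1 h=21  ….....#[.]......…
k=2  q1 h=20  …......[#]......…
k=3  q1 h=21  ….....#[.]......…
k=4  q1 h=20  …......[#]......…
k=5  q1 h=21  ….....#[.]......…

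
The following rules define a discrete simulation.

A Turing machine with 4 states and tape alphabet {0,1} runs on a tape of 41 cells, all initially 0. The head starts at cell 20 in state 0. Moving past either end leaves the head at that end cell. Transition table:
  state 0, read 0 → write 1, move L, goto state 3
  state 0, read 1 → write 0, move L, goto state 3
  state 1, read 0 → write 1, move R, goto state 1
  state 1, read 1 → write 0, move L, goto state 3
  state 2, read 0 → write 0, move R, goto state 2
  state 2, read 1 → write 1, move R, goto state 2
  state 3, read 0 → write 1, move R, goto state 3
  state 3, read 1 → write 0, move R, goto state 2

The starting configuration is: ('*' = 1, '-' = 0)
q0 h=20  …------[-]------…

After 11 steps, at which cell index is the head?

[0] q0 h=20  …------[-]------…
[1] q3 h=19  …------[-]*-----…
[2] q3 h=20  …-----*[*]------…
[3] q2 h=21  …----*-[-]------…
[4] q2 h=22  …---*--[-]------…
[5] q2 h=23  …--*---[-]------…
[6] q2 h=24  …-*----[-]------…
[7] q2 h=25  …*-----[-]------…
[8] q2 h=26  …------[-]------…
[9] q2 h=27  …------[-]------…
[10] q2 h=28  …------[-]------…
[11] q2 h=29  …------[-]------…

29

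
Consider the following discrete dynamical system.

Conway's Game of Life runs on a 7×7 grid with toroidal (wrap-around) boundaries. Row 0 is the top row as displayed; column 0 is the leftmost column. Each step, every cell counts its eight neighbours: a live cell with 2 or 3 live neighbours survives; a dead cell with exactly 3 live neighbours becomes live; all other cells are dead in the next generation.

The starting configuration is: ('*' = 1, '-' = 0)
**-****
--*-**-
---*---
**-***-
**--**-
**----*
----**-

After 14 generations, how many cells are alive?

gen 0: **-****
--*-**-
---*---
**-***-
**--**-
**----*
----**-
gen 1: ***----
***----
-*----*
**-*-*-
---*---
-*-----
--**---
gen 2: *------
------*
------*
**--*-*
**--*--
---*---
*--*---
gen 3: *-----*
*-----*
------*
-*----*
-******
*****--
-------
gen 4: *-----*
-----*-
-----**
-*-**-*
------*
*-----*
--**--*
gen 5: *----**
*----*-
*-----*
----*-*
------*
*----**
-*---*-
gen 6: **--**-
-*---*-
*------
------*
-------
*----*-
-*--*--
gen 7: ***-***
-*--**-
*-----*
-------
------*
-------
-*--*--
gen 8: --*---*
--***--
*----**
*-----*
-------
-------
-****-*
gen 9: *------
*****--
**-***-
*----*-
-------
--**---
****-*-
gen 10: -------
-----*-
-----*-
**---*-
-------
---**--
*--**-*
gen 11: ----***
-------
----**-
------*
----*--
---***-
---***-
gen 12: ---*--*
------*
-----*-
----*--
---**--
-------
-------
gen 13: -------
-----**
-----*-
---***-
---**--
-------
-------
gen 14: -------
-----**
-------
---*-*-
---*-*-
-------
-------

6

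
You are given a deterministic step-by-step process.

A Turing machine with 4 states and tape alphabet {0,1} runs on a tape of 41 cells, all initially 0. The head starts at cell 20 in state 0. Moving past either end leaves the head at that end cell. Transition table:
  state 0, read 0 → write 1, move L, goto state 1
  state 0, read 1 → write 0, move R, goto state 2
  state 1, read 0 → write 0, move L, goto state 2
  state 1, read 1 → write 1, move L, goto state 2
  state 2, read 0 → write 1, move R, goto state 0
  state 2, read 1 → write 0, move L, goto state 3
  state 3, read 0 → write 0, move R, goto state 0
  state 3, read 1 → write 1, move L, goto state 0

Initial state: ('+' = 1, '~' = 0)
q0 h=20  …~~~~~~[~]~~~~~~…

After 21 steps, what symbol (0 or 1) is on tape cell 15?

0

t=0: q0 h=20  …~~~~~~[~]~~~~~~…
t=1: q1 h=19  …~~~~~~[~]+~~~~~…
t=2: q2 h=18  …~~~~~~[~]~+~~~~…
t=3: q0 h=19  …~~~~~+[~]+~~~~~…
t=4: q1 h=18  …~~~~~~[+]++~~~~…
t=5: q2 h=17  …~~~~~~[~]+++~~~…
t=6: q0 h=18  …~~~~~+[+]++~~~~…
t=7: q2 h=19  …~~~~+~[+]+~~~~~…
t=8: q3 h=18  …~~~~~+[~]~+~~~~…
t=9: q0 h=19  …~~~~+~[~]+~~~~~…
t=10: q1 h=18  …~~~~~+[~]++~~~~…
t=11: q2 h=17  …~~~~~~[+]~++~~~…
t=12: q3 h=16  …~~~~~~[~]~~++~~…
t=13: q0 h=17  …~~~~~~[~]~++~~~…
t=14: q1 h=16  …~~~~~~[~]+~++~~…
t=15: q2 h=15  …~~~~~~[~]~+~++~…
t=16: q0 h=16  …~~~~~+[~]+~++~~…
t=17: q1 h=15  …~~~~~~[+]++~++~…
t=18: q2 h=14  …~~~~~~[~]+++~++…
t=19: q0 h=15  …~~~~~+[+]++~++~…
t=20: q2 h=16  …~~~~+~[+]+~++~~…
t=21: q3 h=15  …~~~~~+[~]~+~++~…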